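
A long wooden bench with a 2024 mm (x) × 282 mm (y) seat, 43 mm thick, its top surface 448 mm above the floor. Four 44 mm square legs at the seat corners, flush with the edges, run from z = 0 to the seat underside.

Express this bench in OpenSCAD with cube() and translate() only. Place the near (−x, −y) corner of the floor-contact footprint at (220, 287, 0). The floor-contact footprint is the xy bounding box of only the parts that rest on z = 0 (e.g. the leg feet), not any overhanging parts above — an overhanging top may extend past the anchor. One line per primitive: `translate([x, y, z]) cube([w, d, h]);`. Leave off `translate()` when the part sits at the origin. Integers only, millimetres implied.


translate([220, 287, 405]) cube([2024, 282, 43]);
translate([220, 287, 0]) cube([44, 44, 405]);
translate([220, 525, 0]) cube([44, 44, 405]);
translate([2200, 287, 0]) cube([44, 44, 405]);
translate([2200, 525, 0]) cube([44, 44, 405]);


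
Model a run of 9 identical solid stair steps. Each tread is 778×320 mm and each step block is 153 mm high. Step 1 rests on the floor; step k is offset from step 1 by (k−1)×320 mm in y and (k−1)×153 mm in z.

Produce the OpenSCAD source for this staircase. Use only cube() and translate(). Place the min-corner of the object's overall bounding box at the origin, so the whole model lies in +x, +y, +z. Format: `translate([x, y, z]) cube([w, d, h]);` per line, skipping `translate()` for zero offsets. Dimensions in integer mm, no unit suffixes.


cube([778, 320, 153]);
translate([0, 320, 153]) cube([778, 320, 153]);
translate([0, 640, 306]) cube([778, 320, 153]);
translate([0, 960, 459]) cube([778, 320, 153]);
translate([0, 1280, 612]) cube([778, 320, 153]);
translate([0, 1600, 765]) cube([778, 320, 153]);
translate([0, 1920, 918]) cube([778, 320, 153]);
translate([0, 2240, 1071]) cube([778, 320, 153]);
translate([0, 2560, 1224]) cube([778, 320, 153]);


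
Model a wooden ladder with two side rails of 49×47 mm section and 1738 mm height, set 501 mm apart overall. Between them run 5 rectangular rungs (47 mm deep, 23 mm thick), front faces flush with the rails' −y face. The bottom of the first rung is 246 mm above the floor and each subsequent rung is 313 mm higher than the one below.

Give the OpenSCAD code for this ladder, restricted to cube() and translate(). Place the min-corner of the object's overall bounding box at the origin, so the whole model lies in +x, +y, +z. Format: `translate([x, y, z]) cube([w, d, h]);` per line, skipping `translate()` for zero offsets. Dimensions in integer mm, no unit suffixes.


cube([49, 47, 1738]);
translate([452, 0, 0]) cube([49, 47, 1738]);
translate([49, 0, 246]) cube([403, 47, 23]);
translate([49, 0, 559]) cube([403, 47, 23]);
translate([49, 0, 872]) cube([403, 47, 23]);
translate([49, 0, 1185]) cube([403, 47, 23]);
translate([49, 0, 1498]) cube([403, 47, 23]);


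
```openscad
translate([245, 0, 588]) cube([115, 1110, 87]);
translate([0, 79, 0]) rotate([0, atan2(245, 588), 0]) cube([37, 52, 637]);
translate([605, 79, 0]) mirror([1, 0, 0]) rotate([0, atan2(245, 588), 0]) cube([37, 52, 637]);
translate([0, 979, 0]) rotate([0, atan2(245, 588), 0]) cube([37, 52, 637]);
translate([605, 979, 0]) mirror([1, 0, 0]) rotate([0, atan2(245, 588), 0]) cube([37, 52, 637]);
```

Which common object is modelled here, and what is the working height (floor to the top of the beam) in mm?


A sawhorse. The overall height is 675 mm.

A beam across two mirrored pairs of raked legs — a sawhorse. The beam's underside is at z = 588 (matching the legs' vertical rise in atan2(245, 588)) and the beam is 87 mm tall, so its top is at 588 + 87 = 675 mm. The raked legs top out at the beam's underside, so that is the highest point.


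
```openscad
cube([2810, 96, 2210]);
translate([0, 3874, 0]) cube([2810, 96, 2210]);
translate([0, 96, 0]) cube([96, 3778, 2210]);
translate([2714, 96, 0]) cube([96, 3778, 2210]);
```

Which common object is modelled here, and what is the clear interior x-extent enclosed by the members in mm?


A house (or room) frame. The interior width is 2618 mm.

Four 2210 mm walls enclosing a rectangle with no floor or roof — a room or house frame. Outside width is 2810 mm and wall thickness is 96 mm, so the interior width is 2810 − 2 × 96 = 2618 mm.


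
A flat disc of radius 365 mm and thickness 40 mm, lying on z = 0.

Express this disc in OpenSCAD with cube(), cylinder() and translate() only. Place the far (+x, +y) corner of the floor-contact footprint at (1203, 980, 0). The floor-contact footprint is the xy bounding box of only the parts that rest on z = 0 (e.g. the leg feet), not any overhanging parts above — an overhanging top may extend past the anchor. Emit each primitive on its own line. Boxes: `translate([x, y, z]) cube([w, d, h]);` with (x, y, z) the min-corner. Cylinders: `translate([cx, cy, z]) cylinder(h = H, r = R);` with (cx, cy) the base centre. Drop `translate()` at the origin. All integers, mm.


translate([838, 615, 0]) cylinder(h = 40, r = 365);


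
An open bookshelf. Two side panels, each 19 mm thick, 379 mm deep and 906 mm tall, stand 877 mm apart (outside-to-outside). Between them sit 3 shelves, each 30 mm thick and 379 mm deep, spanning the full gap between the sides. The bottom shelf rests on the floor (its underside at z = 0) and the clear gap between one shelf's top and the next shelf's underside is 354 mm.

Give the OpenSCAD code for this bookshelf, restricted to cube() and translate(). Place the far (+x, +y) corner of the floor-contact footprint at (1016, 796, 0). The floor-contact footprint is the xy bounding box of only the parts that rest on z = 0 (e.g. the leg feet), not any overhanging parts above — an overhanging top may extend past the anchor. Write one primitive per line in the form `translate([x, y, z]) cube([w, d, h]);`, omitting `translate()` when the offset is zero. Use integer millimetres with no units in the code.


translate([139, 417, 0]) cube([19, 379, 906]);
translate([997, 417, 0]) cube([19, 379, 906]);
translate([158, 417, 0]) cube([839, 379, 30]);
translate([158, 417, 384]) cube([839, 379, 30]);
translate([158, 417, 768]) cube([839, 379, 30]);


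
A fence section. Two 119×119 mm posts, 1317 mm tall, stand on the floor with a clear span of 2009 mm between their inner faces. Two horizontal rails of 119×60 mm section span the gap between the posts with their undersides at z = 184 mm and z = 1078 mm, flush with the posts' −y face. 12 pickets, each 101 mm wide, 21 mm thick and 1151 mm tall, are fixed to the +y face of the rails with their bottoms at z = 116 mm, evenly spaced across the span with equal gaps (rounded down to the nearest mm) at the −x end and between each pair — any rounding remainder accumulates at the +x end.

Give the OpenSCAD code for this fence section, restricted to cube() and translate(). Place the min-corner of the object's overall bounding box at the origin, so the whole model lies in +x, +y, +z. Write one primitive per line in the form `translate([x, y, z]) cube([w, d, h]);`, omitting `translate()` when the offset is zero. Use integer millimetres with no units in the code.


cube([119, 119, 1317]);
translate([2128, 0, 0]) cube([119, 119, 1317]);
translate([119, 0, 184]) cube([2009, 119, 60]);
translate([119, 0, 1078]) cube([2009, 119, 60]);
translate([180, 119, 116]) cube([101, 21, 1151]);
translate([342, 119, 116]) cube([101, 21, 1151]);
translate([504, 119, 116]) cube([101, 21, 1151]);
translate([666, 119, 116]) cube([101, 21, 1151]);
translate([828, 119, 116]) cube([101, 21, 1151]);
translate([990, 119, 116]) cube([101, 21, 1151]);
translate([1152, 119, 116]) cube([101, 21, 1151]);
translate([1314, 119, 116]) cube([101, 21, 1151]);
translate([1476, 119, 116]) cube([101, 21, 1151]);
translate([1638, 119, 116]) cube([101, 21, 1151]);
translate([1800, 119, 116]) cube([101, 21, 1151]);
translate([1962, 119, 116]) cube([101, 21, 1151]);


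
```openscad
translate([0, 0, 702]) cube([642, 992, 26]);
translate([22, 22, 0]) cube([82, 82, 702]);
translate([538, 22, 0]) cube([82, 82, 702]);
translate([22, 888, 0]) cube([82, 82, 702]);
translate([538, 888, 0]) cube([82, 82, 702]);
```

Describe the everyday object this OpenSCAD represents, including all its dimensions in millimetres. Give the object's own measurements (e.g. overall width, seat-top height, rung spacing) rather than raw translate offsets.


A table: top 642 mm (x) × 992 mm (y), 26 mm thick, upper face at z = 728 mm, on four 82×82 mm square legs, each inset 22 mm from the nearest pair of top edges from z = 0 to the bottom of the top.


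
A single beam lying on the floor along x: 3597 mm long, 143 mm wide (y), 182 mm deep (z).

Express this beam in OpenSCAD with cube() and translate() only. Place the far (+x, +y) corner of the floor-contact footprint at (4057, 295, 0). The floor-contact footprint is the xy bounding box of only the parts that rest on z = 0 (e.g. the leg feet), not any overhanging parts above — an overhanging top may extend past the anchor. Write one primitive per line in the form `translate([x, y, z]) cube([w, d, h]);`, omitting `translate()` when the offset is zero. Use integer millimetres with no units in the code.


translate([460, 152, 0]) cube([3597, 143, 182]);


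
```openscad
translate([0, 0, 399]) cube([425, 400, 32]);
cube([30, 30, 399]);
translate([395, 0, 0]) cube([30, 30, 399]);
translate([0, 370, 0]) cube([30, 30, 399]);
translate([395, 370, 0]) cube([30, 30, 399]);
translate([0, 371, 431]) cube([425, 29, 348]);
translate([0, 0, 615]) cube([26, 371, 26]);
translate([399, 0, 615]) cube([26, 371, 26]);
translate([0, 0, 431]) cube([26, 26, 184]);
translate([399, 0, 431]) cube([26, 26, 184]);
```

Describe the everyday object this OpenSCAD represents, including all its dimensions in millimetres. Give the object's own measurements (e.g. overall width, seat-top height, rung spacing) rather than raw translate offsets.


A chair. The seat is a 425×400×32 mm slab with its top at z = 431 mm, on four 30×30 mm corner legs (flush with the seat edges, standing on z = 0). A flat backrest 29 mm thick, 348 mm tall, spans the full seat width and rises from the seat top along its +y edge, rear face flush with the rear of the seat. Two armrests of 26×26 mm section run along each side from the seat's front edge to the front of the backrest, top faces 210 mm above the seat top and outer faces flush with the seat's x-edges; a 26×26 mm post under the front of each armrest stands on the seat at the front corner.


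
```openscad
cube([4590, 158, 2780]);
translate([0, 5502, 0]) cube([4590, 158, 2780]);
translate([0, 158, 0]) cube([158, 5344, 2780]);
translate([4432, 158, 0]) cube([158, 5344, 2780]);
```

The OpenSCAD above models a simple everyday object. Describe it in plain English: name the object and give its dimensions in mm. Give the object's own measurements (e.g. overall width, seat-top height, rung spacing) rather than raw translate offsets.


The wall frame of a small rectangular building: four walls, each 2780 mm tall and 158 mm thick, enclosing a footprint 4590 mm (x) by 5660 mm (y) outside-to-outside, with no floor or roof. The front and back walls (the −y and +y sides) span the full width; the two side walls fit between them.


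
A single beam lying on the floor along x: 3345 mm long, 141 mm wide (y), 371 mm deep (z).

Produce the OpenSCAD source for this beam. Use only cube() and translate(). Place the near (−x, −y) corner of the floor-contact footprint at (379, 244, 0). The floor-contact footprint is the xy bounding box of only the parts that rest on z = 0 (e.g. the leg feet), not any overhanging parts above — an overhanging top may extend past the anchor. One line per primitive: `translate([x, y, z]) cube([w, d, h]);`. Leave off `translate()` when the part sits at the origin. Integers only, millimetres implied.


translate([379, 244, 0]) cube([3345, 141, 371]);


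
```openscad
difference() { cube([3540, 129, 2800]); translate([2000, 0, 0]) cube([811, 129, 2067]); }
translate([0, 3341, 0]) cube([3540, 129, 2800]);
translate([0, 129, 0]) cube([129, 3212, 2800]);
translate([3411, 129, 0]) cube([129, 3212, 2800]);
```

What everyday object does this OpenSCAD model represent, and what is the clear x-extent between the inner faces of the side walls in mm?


A single room. The interior width is 3282 mm.

Four walls enclosing a rectangle with a door in the front wall — a room. Outside width 3540 minus two 129 mm walls gives 3282 mm.


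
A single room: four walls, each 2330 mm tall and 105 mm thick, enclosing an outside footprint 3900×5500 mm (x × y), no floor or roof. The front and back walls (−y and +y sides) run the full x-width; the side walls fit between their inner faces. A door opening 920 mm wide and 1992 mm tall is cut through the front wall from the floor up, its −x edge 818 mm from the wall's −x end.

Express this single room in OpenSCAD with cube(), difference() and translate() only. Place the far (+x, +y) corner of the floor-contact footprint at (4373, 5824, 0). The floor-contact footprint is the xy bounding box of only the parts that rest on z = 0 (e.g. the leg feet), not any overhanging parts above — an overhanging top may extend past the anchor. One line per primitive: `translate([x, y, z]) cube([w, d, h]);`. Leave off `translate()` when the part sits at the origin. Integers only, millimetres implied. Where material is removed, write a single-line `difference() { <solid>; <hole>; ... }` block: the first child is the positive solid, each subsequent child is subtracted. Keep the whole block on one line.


difference() { translate([473, 324, 0]) cube([3900, 105, 2330]); translate([1291, 324, 0]) cube([920, 105, 1992]); }
translate([473, 5719, 0]) cube([3900, 105, 2330]);
translate([473, 429, 0]) cube([105, 5290, 2330]);
translate([4268, 429, 0]) cube([105, 5290, 2330]);


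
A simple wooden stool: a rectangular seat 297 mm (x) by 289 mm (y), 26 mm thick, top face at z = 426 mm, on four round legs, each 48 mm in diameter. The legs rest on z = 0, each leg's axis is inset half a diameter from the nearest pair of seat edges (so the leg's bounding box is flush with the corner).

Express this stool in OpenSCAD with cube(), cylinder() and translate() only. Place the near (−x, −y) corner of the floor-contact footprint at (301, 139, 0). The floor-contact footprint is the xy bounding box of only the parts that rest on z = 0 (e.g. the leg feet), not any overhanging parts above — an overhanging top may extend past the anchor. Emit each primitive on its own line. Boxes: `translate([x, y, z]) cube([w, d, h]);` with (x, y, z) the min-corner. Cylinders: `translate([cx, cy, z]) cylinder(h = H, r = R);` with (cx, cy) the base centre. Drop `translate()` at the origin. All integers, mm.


translate([301, 139, 400]) cube([297, 289, 26]);
translate([325, 163, 0]) cylinder(h = 400, r = 24);
translate([574, 163, 0]) cylinder(h = 400, r = 24);
translate([325, 404, 0]) cylinder(h = 400, r = 24);
translate([574, 404, 0]) cylinder(h = 400, r = 24);


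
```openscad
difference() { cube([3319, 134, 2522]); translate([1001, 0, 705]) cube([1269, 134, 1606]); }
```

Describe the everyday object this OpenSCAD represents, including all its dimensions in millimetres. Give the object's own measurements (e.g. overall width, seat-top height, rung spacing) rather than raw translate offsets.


A wall 3319 mm long (x), 134 mm thick (y), 2522 mm tall, with a rectangular window opening cut through it. The opening is 1269 mm wide and 1606 mm tall; its sill is at z = 705 mm and its near (−x) edge is 1001 mm from the wall's −x end. The opening passes through the full wall thickness.


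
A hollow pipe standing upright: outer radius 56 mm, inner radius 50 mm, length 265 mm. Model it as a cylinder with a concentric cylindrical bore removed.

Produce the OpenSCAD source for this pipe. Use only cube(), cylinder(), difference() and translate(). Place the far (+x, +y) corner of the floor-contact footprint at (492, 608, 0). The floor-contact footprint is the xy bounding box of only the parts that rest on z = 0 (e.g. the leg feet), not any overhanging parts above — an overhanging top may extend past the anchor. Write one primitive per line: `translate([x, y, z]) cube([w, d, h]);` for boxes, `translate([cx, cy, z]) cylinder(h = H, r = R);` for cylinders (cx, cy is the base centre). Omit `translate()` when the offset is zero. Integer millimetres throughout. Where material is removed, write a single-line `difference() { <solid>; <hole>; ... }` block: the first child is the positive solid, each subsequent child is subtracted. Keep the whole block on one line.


difference() { translate([436, 552, 0]) cylinder(h = 265, r = 56); translate([436, 552, 0]) cylinder(h = 265, r = 50); }


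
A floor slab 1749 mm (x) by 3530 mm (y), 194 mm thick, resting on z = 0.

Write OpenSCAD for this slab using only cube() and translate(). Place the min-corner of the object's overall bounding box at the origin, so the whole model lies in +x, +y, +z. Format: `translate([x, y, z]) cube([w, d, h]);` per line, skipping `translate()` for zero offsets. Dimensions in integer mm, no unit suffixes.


cube([1749, 3530, 194]);


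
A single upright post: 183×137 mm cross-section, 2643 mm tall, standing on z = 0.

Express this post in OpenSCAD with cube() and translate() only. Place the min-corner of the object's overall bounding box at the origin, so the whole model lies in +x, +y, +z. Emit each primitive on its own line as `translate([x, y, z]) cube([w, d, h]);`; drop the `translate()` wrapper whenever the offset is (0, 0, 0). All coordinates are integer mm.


cube([183, 137, 2643]);


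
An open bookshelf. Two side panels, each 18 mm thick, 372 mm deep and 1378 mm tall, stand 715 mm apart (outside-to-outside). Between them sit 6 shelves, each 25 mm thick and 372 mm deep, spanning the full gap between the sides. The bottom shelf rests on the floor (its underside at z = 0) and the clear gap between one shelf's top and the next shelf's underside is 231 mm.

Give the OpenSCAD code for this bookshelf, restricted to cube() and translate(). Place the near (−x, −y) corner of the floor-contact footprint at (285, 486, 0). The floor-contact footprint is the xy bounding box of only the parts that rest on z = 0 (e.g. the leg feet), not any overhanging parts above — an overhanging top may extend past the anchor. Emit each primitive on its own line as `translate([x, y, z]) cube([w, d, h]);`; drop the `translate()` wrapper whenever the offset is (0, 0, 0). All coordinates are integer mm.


translate([285, 486, 0]) cube([18, 372, 1378]);
translate([982, 486, 0]) cube([18, 372, 1378]);
translate([303, 486, 0]) cube([679, 372, 25]);
translate([303, 486, 256]) cube([679, 372, 25]);
translate([303, 486, 512]) cube([679, 372, 25]);
translate([303, 486, 768]) cube([679, 372, 25]);
translate([303, 486, 1024]) cube([679, 372, 25]);
translate([303, 486, 1280]) cube([679, 372, 25]);


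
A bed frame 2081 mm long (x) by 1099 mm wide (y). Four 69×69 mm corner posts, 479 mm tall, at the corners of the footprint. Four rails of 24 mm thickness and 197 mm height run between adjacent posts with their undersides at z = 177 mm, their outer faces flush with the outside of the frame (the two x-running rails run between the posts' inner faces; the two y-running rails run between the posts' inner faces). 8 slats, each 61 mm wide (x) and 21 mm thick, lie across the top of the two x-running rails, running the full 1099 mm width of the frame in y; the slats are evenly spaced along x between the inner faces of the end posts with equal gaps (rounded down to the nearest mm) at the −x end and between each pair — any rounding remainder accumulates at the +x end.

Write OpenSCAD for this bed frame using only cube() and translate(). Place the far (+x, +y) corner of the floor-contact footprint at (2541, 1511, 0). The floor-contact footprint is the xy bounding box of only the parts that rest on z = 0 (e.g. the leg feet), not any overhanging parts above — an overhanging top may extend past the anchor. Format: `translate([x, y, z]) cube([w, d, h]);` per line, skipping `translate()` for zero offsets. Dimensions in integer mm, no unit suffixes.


translate([460, 412, 0]) cube([69, 69, 479]);
translate([460, 1442, 0]) cube([69, 69, 479]);
translate([2472, 412, 0]) cube([69, 69, 479]);
translate([2472, 1442, 0]) cube([69, 69, 479]);
translate([529, 412, 177]) cube([1943, 24, 197]);
translate([529, 1487, 177]) cube([1943, 24, 197]);
translate([460, 481, 177]) cube([24, 961, 197]);
translate([2517, 481, 177]) cube([24, 961, 197]);
translate([690, 412, 374]) cube([61, 1099, 21]);
translate([912, 412, 374]) cube([61, 1099, 21]);
translate([1134, 412, 374]) cube([61, 1099, 21]);
translate([1356, 412, 374]) cube([61, 1099, 21]);
translate([1578, 412, 374]) cube([61, 1099, 21]);
translate([1800, 412, 374]) cube([61, 1099, 21]);
translate([2022, 412, 374]) cube([61, 1099, 21]);
translate([2244, 412, 374]) cube([61, 1099, 21]);


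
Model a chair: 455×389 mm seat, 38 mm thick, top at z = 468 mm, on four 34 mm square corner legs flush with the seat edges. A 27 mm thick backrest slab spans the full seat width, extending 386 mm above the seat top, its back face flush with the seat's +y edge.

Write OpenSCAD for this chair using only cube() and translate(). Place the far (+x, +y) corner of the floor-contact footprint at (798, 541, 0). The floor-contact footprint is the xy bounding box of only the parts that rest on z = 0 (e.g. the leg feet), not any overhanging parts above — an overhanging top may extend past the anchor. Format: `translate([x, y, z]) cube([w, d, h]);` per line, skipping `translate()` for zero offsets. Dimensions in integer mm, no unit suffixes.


translate([343, 152, 430]) cube([455, 389, 38]);
translate([343, 152, 0]) cube([34, 34, 430]);
translate([764, 152, 0]) cube([34, 34, 430]);
translate([343, 507, 0]) cube([34, 34, 430]);
translate([764, 507, 0]) cube([34, 34, 430]);
translate([343, 514, 468]) cube([455, 27, 386]);


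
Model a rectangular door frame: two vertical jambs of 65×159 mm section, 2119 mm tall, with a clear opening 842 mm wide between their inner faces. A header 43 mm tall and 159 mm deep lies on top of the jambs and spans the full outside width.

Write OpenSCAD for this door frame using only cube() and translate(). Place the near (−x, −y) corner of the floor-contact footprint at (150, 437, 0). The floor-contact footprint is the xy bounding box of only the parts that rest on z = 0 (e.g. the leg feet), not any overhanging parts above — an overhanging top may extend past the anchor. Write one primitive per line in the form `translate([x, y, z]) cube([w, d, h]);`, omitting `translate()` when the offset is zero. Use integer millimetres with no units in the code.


translate([150, 437, 0]) cube([65, 159, 2119]);
translate([1057, 437, 0]) cube([65, 159, 2119]);
translate([150, 437, 2119]) cube([972, 159, 43]);


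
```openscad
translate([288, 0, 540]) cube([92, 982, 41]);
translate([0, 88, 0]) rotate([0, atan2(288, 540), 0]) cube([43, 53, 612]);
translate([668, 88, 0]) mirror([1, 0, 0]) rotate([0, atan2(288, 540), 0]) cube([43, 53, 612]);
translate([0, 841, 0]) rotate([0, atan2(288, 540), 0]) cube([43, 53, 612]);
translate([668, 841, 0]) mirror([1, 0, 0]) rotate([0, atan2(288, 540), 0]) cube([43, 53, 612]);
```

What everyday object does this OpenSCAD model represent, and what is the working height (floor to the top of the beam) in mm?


A sawhorse. The overall height is 581 mm.

A beam across two mirrored pairs of raked legs — a sawhorse. The beam's underside is at z = 540 (matching the legs' vertical rise in atan2(288, 540)) and the beam is 41 mm tall, so its top is at 540 + 41 = 581 mm. The raked legs top out at the beam's underside, so that is the highest point.


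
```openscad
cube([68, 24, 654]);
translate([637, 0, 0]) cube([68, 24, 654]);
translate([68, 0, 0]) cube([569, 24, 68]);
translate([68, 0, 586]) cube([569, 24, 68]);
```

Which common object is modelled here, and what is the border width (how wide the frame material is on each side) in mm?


A picture frame. The border width is 68 mm.

Four thin pieces enclosing a rectangular opening — a picture frame. The two full-height stiles are 654 mm tall; the top rail sits at z = 586 and is 68 mm tall, so the border above the opening is 654 − 586 = 68 mm, matching the stile x-width.


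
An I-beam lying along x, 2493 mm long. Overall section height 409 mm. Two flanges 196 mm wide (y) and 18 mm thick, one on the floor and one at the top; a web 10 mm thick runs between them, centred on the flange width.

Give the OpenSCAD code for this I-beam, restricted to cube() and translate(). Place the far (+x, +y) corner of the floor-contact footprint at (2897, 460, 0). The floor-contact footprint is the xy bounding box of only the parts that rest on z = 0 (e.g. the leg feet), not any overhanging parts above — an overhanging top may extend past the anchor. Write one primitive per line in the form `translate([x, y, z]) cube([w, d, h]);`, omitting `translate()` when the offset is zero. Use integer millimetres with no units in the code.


translate([404, 264, 0]) cube([2493, 196, 18]);
translate([404, 357, 18]) cube([2493, 10, 373]);
translate([404, 264, 391]) cube([2493, 196, 18]);


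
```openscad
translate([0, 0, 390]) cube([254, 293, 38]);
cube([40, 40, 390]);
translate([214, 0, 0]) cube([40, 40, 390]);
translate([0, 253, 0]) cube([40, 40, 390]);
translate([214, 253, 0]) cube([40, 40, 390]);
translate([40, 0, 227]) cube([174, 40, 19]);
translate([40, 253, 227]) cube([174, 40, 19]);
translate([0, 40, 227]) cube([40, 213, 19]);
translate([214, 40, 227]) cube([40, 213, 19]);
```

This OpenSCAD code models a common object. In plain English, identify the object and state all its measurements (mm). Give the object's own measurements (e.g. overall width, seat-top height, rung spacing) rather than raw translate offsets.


A four-legged stool. The seat is a 254×293×38 mm slab whose top surface is at z = 428 mm; four square legs, each 40×40 mm in cross-section, run from the floor (z = 0) to the underside of the seat, each flush with a corner of the seat. Four stretchers, 40 mm wide and 19 mm tall, connect adjacent legs with their undersides at z = 227 mm, each running between the inner faces of the legs it joins and aligned with the legs' outer faces on the other axis.


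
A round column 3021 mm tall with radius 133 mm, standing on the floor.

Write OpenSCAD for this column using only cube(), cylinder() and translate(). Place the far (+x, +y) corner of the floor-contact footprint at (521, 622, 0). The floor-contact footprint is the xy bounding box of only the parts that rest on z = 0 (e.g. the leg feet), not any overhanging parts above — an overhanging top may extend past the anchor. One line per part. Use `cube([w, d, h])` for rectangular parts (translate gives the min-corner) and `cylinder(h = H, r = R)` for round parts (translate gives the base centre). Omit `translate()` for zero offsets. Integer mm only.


translate([388, 489, 0]) cylinder(h = 3021, r = 133);


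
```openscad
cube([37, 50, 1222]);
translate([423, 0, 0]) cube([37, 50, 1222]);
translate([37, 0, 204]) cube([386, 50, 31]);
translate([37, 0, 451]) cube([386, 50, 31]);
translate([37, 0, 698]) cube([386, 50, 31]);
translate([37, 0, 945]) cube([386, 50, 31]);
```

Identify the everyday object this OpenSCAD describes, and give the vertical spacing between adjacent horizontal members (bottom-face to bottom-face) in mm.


A ladder. The rung spacing is 247 mm.

Two tall 37×50 posts with 4 short bars between them — a ladder. Adjacent rungs sit at z = 204 and z = 451, so the spacing is 451 − 204 = 247 mm.


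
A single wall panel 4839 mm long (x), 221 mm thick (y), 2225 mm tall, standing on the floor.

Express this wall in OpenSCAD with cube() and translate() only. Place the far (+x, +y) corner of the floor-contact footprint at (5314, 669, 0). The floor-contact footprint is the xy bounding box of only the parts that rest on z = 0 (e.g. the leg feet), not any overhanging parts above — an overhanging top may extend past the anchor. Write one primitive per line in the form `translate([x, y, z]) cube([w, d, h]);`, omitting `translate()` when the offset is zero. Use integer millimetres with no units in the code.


translate([475, 448, 0]) cube([4839, 221, 2225]);


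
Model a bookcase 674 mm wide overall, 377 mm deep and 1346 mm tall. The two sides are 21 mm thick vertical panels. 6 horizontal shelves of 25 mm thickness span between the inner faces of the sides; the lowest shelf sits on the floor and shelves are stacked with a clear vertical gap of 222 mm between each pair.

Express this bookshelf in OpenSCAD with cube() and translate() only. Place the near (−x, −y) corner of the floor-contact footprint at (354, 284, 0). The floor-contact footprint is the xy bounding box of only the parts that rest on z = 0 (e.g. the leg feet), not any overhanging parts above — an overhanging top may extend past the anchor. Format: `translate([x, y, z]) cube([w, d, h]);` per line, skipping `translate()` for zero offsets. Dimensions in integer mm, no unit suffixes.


translate([354, 284, 0]) cube([21, 377, 1346]);
translate([1007, 284, 0]) cube([21, 377, 1346]);
translate([375, 284, 0]) cube([632, 377, 25]);
translate([375, 284, 247]) cube([632, 377, 25]);
translate([375, 284, 494]) cube([632, 377, 25]);
translate([375, 284, 741]) cube([632, 377, 25]);
translate([375, 284, 988]) cube([632, 377, 25]);
translate([375, 284, 1235]) cube([632, 377, 25]);


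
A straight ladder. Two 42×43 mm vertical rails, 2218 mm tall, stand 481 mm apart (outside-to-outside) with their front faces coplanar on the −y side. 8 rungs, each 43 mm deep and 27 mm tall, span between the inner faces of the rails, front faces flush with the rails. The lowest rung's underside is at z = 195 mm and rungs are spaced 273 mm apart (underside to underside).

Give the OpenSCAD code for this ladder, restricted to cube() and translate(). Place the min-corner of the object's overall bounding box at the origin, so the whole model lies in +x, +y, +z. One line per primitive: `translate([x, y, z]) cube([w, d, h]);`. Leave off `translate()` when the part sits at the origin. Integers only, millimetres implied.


cube([42, 43, 2218]);
translate([439, 0, 0]) cube([42, 43, 2218]);
translate([42, 0, 195]) cube([397, 43, 27]);
translate([42, 0, 468]) cube([397, 43, 27]);
translate([42, 0, 741]) cube([397, 43, 27]);
translate([42, 0, 1014]) cube([397, 43, 27]);
translate([42, 0, 1287]) cube([397, 43, 27]);
translate([42, 0, 1560]) cube([397, 43, 27]);
translate([42, 0, 1833]) cube([397, 43, 27]);
translate([42, 0, 2106]) cube([397, 43, 27]);


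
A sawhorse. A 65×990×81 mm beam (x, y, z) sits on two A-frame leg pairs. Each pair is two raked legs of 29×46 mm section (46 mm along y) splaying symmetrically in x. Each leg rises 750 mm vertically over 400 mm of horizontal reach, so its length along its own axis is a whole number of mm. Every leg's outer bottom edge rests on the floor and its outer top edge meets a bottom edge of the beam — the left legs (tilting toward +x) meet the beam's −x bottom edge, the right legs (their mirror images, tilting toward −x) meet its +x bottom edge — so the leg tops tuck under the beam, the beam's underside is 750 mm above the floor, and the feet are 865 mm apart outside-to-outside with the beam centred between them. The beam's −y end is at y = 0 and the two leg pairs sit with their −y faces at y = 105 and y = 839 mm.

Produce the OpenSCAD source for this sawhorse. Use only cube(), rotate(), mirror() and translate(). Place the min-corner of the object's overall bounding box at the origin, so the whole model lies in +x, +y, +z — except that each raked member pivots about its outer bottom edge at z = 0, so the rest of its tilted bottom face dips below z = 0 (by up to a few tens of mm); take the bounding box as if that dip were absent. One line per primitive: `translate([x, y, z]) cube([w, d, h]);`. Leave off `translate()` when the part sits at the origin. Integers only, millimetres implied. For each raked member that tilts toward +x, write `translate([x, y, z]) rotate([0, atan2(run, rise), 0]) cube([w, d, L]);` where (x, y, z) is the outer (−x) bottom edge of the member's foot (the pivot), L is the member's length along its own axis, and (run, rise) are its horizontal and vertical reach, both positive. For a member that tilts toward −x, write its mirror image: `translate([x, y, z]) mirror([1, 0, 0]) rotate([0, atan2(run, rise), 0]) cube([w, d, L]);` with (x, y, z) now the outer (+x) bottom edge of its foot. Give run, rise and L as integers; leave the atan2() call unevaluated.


translate([400, 0, 750]) cube([65, 990, 81]);
translate([0, 105, 0]) rotate([0, atan2(400, 750), 0]) cube([29, 46, 850]);
translate([865, 105, 0]) mirror([1, 0, 0]) rotate([0, atan2(400, 750), 0]) cube([29, 46, 850]);
translate([0, 839, 0]) rotate([0, atan2(400, 750), 0]) cube([29, 46, 850]);
translate([865, 839, 0]) mirror([1, 0, 0]) rotate([0, atan2(400, 750), 0]) cube([29, 46, 850]);


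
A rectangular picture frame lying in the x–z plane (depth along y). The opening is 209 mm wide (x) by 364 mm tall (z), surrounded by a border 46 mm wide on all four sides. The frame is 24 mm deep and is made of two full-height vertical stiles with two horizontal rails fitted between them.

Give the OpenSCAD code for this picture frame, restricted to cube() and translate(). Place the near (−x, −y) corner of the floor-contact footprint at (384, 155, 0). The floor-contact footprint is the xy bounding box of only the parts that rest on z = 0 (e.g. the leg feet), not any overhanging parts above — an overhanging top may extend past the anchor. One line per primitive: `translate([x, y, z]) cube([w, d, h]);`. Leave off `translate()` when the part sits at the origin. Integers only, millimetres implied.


translate([384, 155, 0]) cube([46, 24, 456]);
translate([639, 155, 0]) cube([46, 24, 456]);
translate([430, 155, 0]) cube([209, 24, 46]);
translate([430, 155, 410]) cube([209, 24, 46]);


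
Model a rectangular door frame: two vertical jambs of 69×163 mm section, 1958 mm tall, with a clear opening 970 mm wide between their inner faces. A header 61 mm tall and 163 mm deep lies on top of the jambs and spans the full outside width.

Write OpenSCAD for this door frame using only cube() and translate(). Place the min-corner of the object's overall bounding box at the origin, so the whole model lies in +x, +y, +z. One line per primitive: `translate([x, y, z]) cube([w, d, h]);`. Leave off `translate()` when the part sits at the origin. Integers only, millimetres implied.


cube([69, 163, 1958]);
translate([1039, 0, 0]) cube([69, 163, 1958]);
translate([0, 0, 1958]) cube([1108, 163, 61]);


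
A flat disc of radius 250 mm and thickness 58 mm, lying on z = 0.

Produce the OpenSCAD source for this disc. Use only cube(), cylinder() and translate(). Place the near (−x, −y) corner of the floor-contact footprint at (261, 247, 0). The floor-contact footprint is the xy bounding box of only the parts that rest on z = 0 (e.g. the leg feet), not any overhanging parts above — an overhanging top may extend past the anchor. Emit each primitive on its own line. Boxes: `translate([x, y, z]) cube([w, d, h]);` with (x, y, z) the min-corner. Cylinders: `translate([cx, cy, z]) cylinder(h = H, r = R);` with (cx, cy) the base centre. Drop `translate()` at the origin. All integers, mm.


translate([511, 497, 0]) cylinder(h = 58, r = 250);


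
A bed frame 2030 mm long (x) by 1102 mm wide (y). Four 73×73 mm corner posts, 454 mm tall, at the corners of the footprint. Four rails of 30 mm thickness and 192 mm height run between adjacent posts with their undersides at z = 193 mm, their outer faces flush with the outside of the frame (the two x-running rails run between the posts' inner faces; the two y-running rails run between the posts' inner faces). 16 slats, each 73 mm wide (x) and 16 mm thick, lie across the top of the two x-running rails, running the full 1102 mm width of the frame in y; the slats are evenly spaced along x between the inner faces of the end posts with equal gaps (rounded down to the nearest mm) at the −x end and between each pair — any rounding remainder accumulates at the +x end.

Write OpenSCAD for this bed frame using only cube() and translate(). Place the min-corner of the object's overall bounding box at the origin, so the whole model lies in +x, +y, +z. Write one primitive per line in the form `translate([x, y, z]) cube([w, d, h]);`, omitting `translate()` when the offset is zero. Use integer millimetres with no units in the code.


cube([73, 73, 454]);
translate([0, 1029, 0]) cube([73, 73, 454]);
translate([1957, 0, 0]) cube([73, 73, 454]);
translate([1957, 1029, 0]) cube([73, 73, 454]);
translate([73, 0, 193]) cube([1884, 30, 192]);
translate([73, 1072, 193]) cube([1884, 30, 192]);
translate([0, 73, 193]) cube([30, 956, 192]);
translate([2000, 73, 193]) cube([30, 956, 192]);
translate([115, 0, 385]) cube([73, 1102, 16]);
translate([230, 0, 385]) cube([73, 1102, 16]);
translate([345, 0, 385]) cube([73, 1102, 16]);
translate([460, 0, 385]) cube([73, 1102, 16]);
translate([575, 0, 385]) cube([73, 1102, 16]);
translate([690, 0, 385]) cube([73, 1102, 16]);
translate([805, 0, 385]) cube([73, 1102, 16]);
translate([920, 0, 385]) cube([73, 1102, 16]);
translate([1035, 0, 385]) cube([73, 1102, 16]);
translate([1150, 0, 385]) cube([73, 1102, 16]);
translate([1265, 0, 385]) cube([73, 1102, 16]);
translate([1380, 0, 385]) cube([73, 1102, 16]);
translate([1495, 0, 385]) cube([73, 1102, 16]);
translate([1610, 0, 385]) cube([73, 1102, 16]);
translate([1725, 0, 385]) cube([73, 1102, 16]);
translate([1840, 0, 385]) cube([73, 1102, 16]);


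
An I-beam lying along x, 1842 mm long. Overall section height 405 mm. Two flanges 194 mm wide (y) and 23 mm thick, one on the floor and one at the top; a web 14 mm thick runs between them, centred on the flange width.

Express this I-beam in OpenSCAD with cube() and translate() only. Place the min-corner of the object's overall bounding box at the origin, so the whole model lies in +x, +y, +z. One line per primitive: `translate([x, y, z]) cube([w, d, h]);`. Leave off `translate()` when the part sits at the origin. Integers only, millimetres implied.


cube([1842, 194, 23]);
translate([0, 90, 23]) cube([1842, 14, 359]);
translate([0, 0, 382]) cube([1842, 194, 23]);


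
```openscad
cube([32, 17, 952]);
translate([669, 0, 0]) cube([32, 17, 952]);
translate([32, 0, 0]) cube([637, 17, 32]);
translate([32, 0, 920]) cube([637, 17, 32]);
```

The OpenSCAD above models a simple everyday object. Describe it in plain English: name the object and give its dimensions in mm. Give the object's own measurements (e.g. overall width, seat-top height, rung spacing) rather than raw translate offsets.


A rectangular picture frame lying in the x–z plane (depth along y). The opening is 637 mm wide (x) by 888 mm tall (z), surrounded by a border 32 mm wide on all four sides. The frame is 17 mm deep and is made of two full-height vertical stiles with two horizontal rails fitted between them.


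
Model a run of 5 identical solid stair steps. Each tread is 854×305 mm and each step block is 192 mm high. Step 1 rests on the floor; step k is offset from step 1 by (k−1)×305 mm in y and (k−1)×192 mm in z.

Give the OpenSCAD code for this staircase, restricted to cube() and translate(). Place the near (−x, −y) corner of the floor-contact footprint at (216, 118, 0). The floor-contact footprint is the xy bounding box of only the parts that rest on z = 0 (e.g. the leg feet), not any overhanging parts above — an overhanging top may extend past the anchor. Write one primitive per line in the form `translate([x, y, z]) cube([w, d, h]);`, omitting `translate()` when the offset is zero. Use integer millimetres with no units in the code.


translate([216, 118, 0]) cube([854, 305, 192]);
translate([216, 423, 192]) cube([854, 305, 192]);
translate([216, 728, 384]) cube([854, 305, 192]);
translate([216, 1033, 576]) cube([854, 305, 192]);
translate([216, 1338, 768]) cube([854, 305, 192]);


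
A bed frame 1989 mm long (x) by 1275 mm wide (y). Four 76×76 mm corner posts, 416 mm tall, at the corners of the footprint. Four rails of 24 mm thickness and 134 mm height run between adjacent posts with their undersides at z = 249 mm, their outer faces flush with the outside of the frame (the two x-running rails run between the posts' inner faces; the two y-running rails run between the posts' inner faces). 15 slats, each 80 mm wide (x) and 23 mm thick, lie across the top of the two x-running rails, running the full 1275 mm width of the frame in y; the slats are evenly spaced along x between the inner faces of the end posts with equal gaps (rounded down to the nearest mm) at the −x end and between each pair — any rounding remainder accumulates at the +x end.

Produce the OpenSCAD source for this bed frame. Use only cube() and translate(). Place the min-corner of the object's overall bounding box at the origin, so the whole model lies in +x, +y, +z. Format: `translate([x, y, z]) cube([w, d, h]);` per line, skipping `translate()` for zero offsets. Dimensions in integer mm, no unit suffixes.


cube([76, 76, 416]);
translate([0, 1199, 0]) cube([76, 76, 416]);
translate([1913, 0, 0]) cube([76, 76, 416]);
translate([1913, 1199, 0]) cube([76, 76, 416]);
translate([76, 0, 249]) cube([1837, 24, 134]);
translate([76, 1251, 249]) cube([1837, 24, 134]);
translate([0, 76, 249]) cube([24, 1123, 134]);
translate([1965, 76, 249]) cube([24, 1123, 134]);
translate([115, 0, 383]) cube([80, 1275, 23]);
translate([234, 0, 383]) cube([80, 1275, 23]);
translate([353, 0, 383]) cube([80, 1275, 23]);
translate([472, 0, 383]) cube([80, 1275, 23]);
translate([591, 0, 383]) cube([80, 1275, 23]);
translate([710, 0, 383]) cube([80, 1275, 23]);
translate([829, 0, 383]) cube([80, 1275, 23]);
translate([948, 0, 383]) cube([80, 1275, 23]);
translate([1067, 0, 383]) cube([80, 1275, 23]);
translate([1186, 0, 383]) cube([80, 1275, 23]);
translate([1305, 0, 383]) cube([80, 1275, 23]);
translate([1424, 0, 383]) cube([80, 1275, 23]);
translate([1543, 0, 383]) cube([80, 1275, 23]);
translate([1662, 0, 383]) cube([80, 1275, 23]);
translate([1781, 0, 383]) cube([80, 1275, 23]);
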